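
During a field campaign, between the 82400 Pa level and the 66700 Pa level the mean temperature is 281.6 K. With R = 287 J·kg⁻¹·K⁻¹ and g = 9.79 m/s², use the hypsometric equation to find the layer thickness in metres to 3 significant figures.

Δz ≈ 1750 m

Hypsometric equation: Δz = (R T̄/g) ln(P₁/P₂).
R T̄/g = 287 × 281.6 / 9.79 = 8255.3 m.
ln(82400/66700) = ln(1.2354) = 0.21139.
Δz = 8255.3 × 0.21139 = 1745.1 m.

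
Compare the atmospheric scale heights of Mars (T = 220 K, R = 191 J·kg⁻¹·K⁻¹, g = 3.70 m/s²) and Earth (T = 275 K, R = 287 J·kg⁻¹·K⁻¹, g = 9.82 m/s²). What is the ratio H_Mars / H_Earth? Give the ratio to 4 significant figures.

H_Mars/H_Earth ≈ 1.413

H = RT/g for each body.
H_Mars = 191 × 220 / 3.70 = 11357 m.
H_Earth = 287 × 275 / 9.82 = 8037.2 m.
H_Mars/H_Earth = 11357/8037.2 = 1.4131.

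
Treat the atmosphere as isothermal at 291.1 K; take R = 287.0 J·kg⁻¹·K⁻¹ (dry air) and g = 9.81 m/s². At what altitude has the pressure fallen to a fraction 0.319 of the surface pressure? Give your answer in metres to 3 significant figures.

z ≈ 9730 m

Scale height: H = RT/g = 287.0 × 291.1 / 9.81 = 8516.4 m.
Set P/P₀ = exp(−z/H) = 0.319, so z = −H ln(0.319).
−ln(0.319) = 1.1426; z = 8516.4 × 1.1426 = 9730.8 m.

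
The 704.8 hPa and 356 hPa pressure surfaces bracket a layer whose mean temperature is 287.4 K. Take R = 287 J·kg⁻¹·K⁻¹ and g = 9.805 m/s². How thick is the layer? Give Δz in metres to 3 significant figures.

Hypsometric equation: Δz = (R T̄/g) ln(P₁/P₂).
R T̄/g = 287 × 287.4 / 9.805 = 8412.4 m.
ln(704.8/356) = ln(1.9798) = 0.68300.
Δz = 8412.4 × 0.68300 = 5745.7 m.

Δz ≈ 5750 m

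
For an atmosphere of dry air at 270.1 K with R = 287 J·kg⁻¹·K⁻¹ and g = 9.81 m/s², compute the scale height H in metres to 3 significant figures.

The scale height of an isothermal atmosphere is H = RT/g.
H = 287 × 270.1 / 9.81 = 77519/9.81 = 7902.0 m.

H ≈ 7900 m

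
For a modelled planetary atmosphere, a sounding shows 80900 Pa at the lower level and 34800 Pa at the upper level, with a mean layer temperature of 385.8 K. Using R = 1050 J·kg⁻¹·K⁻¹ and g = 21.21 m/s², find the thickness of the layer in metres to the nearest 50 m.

Hypsometric equation: Δz = (R T̄/g) ln(P₁/P₂).
R T̄/g = 1050 × 385.8 / 21.21 = 19099 m.
ln(80900/34800) = ln(2.3247) = 0.84359.
Δz = 19099 × 0.84359 = 16112 m.

Δz ≈ 16100 m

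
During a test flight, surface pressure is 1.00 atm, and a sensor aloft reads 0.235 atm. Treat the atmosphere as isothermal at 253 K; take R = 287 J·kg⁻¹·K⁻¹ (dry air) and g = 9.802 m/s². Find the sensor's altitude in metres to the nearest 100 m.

z ≈ 10700 m

Scale height: H = RT/g = 287 × 253 / 9.802 = 7407.8 m.
Invert the barometric formula: z = H ln(P₀/P).
P₀/P = 1.00/0.235 = 4.2553; ln(4.2553) = 1.4482.
z = 7407.8 × 1.4482 = 10728 m.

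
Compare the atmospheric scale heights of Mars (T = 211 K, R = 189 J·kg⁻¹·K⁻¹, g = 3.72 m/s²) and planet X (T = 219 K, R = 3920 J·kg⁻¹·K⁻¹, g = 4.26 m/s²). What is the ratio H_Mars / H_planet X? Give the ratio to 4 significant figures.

H_Mars/H_planet X ≈ 0.05320

H = RT/g for each body.
H_Mars = 189 × 211 / 3.72 = 10720 m.
H_planet X = 3920 × 219 / 4.26 = 201520 m.
H_Mars/H_planet X = 10720/201520 = 0.053196.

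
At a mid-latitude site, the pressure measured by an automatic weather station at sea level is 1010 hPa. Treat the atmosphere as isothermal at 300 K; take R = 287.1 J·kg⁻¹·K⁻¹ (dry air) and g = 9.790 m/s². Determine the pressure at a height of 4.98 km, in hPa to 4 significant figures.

P ≈ 573.4 hPa

Scale height: H = RT/g = 287.1 × 300 / 9.790 = 8797.8 m.
Barometric formula: P = P₀ exp(−z/H).
z/H = 4980.0/8797.8 = 0.56605; exp(−0.56605) = 0.56776.
P = 1010 × 0.56776 = 573.44 hPa.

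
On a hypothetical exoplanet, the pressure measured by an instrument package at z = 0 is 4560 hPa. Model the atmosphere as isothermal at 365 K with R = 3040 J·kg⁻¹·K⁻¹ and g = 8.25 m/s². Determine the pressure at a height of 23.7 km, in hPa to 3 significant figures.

P ≈ 3820 hPa

Scale height: H = RT/g = 3040 × 365 / 8.25 = 134500 m.
Barometric formula: P = P₀ exp(−z/H).
z/H = 23700/134500 = 0.17621; exp(−0.17621) = 0.83844.
P = 4560 × 0.83844 = 3823.3 hPa.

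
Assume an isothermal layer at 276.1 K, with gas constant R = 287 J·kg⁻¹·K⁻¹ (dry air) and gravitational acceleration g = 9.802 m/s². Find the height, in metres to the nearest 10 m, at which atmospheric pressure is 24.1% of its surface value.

Scale height: H = RT/g = 287 × 276.1 / 9.802 = 8084.1 m.
Set P/P₀ = exp(−z/H) = 0.241, so z = −H ln(0.241).
−ln(0.241) = 1.4230; z = 8084.1 × 1.4230 = 11504 m.

z ≈ 11500 m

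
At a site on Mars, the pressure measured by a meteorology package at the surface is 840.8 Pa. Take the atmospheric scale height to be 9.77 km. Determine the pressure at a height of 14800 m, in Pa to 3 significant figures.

Barometric formula: P = P₀ exp(−z/H).
z/H = 14800/9770.0 = 1.5148; exp(−1.5148) = 0.21985.
P = 840.8 × 0.21985 = 184.85 Pa.

P ≈ 185 Pa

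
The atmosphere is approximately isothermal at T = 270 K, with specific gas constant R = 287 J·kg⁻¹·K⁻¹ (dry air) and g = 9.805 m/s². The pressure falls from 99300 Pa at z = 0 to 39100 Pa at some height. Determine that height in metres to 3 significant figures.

z ≈ 7370 m

Scale height: H = RT/g = 287 × 270 / 9.805 = 7903.1 m.
Invert the barometric formula: z = H ln(P₀/P).
P₀/P = 99300/39100 = 2.5396; ln(2.5396) = 0.93201.
z = 7903.1 × 0.93201 = 7365.8 m.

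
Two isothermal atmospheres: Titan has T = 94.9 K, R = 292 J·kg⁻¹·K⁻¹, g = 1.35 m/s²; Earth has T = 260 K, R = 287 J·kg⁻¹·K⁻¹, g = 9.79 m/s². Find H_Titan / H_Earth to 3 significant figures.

H_Titan/H_Earth ≈ 2.69

H = RT/g for each body.
H_Titan = 292 × 94.9 / 1.35 = 20527 m.
H_Earth = 287 × 260 / 9.79 = 7622.1 m.
H_Titan/H_Earth = 20527/7622.1 = 2.6931.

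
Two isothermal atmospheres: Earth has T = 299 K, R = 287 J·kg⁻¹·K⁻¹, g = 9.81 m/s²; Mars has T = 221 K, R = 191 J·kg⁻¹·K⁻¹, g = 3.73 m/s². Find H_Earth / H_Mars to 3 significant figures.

H_Earth/H_Mars ≈ 0.773

H = RT/g for each body.
H_Earth = 287 × 299 / 9.81 = 8747.5 m.
H_Mars = 191 × 221 / 3.73 = 11317 m.
H_Earth/H_Mars = 8747.5/11317 = 0.77295.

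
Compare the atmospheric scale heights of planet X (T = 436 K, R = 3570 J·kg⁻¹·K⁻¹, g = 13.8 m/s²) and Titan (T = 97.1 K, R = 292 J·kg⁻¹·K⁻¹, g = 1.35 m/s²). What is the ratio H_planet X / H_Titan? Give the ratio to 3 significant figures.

H = RT/g for each body.
H_planet X = 3570 × 436 / 13.8 = 112790 m.
H_Titan = 292 × 97.1 / 1.35 = 21002 m.
H_planet X/H_Titan = 112790/21002 = 5.3704.

H_planet X/H_Titan ≈ 5.37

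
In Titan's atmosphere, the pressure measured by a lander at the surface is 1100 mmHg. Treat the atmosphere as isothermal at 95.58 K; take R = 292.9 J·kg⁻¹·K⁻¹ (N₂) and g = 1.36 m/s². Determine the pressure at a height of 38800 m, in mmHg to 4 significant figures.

P ≈ 167.0 mmHg

Scale height: H = RT/g = 292.9 × 95.58 / 1.36 = 20585 m.
Barometric formula: P = P₀ exp(−z/H).
z/H = 38800/20585 = 1.8849; exp(−1.8849) = 0.15184.
P = 1100 × 0.15184 = 167.02 mmHg.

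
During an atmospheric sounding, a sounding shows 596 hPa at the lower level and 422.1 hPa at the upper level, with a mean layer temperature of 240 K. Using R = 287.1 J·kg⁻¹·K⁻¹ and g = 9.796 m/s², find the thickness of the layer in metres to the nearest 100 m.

Δz ≈ 2400 m

Hypsometric equation: Δz = (R T̄/g) ln(P₁/P₂).
R T̄/g = 287.1 × 240 / 9.796 = 7033.9 m.
ln(596/422.1) = ln(1.4120) = 0.34501.
Δz = 7033.9 × 0.34501 = 2426.8 m.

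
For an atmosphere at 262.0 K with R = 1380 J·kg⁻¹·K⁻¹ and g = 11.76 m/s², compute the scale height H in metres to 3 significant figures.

H ≈ 30700 m

The scale height of an isothermal atmosphere is H = RT/g.
H = 1380 × 262.0 / 11.76 = 361560/11.76 = 30745 m.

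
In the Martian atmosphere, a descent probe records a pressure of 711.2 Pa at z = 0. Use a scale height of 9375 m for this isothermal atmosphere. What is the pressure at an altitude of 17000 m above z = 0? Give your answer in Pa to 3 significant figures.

P ≈ 116 Pa

Barometric formula: P = P₀ exp(−z/H).
z/H = 17000/9375.0 = 1.8133; exp(−1.8133) = 0.16311.
P = 711.2 × 0.16311 = 116.00 Pa.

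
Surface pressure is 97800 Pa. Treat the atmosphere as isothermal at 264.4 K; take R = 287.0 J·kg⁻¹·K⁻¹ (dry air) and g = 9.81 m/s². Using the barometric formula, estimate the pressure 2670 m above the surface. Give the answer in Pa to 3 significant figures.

P ≈ 69300 Pa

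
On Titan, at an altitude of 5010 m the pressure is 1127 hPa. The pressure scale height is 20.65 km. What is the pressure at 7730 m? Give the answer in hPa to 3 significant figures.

P ≈ 988 hPa

Between two levels, P₂ = P₁ exp(−Δz/H) with Δz = z₂ − z₁.
Δz = 7730.0 − 5010.0 = 2720.0 m; Δz/H = 2720.0/20650 = 0.13172.
P₂ = 1127 × exp(−0.13172) = 1127 × 0.87659 = 987.92 hPa.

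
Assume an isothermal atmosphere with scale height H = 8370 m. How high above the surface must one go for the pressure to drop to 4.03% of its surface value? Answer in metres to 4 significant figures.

Set P/P₀ = exp(−z/H) = 0.0403, so z = −H ln(0.0403).
−ln(0.0403) = 3.2114; z = 8370.0 × 3.2114 = 26879 m.

z ≈ 26880 m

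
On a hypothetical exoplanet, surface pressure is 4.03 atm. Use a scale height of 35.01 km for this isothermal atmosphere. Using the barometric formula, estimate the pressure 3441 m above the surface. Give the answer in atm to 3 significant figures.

P ≈ 3.65 atm

Barometric formula: P = P₀ exp(−z/H).
z/H = 3441.0/35010 = 0.098286; exp(−0.098286) = 0.90639.
P = 4.03 × 0.90639 = 3.6528 atm.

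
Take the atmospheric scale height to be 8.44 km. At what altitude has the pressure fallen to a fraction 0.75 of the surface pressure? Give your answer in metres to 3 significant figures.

z ≈ 2430 m

Set P/P₀ = exp(−z/H) = 0.75, so z = −H ln(0.75).
−ln(0.75) = 0.28768; z = 8440.0 × 0.28768 = 2428.0 m.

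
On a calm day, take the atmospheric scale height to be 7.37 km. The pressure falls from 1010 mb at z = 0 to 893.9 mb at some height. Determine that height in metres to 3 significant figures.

z ≈ 900 m

Invert the barometric formula: z = H ln(P₀/P).
P₀/P = 1010/893.9 = 1.1299; ln(1.1299) = 0.12213.
z = 7370.0 × 0.12213 = 900.10 m.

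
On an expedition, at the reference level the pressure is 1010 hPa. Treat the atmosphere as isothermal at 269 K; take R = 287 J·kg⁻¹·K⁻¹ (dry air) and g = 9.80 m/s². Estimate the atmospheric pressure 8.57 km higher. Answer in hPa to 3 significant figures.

Scale height: H = RT/g = 287 × 269 / 9.80 = 7877.9 m.
Barometric formula: P = P₀ exp(−z/H).
z/H = 8570.0/7877.9 = 1.0879; exp(−1.0879) = 0.33692.
P = 1010 × 0.33692 = 340.29 hPa.

P ≈ 340 hPa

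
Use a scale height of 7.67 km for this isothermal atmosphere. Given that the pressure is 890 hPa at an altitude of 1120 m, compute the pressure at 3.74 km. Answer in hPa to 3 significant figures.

P ≈ 632 hPa

Between two levels, P₂ = P₁ exp(−Δz/H) with Δz = z₂ − z₁.
Δz = 3740.0 − 1120.0 = 2620.0 m; Δz/H = 2620.0/7670.0 = 0.34159.
P₂ = 890 × exp(−0.34159) = 890 × 0.71064 = 632.47 hPa.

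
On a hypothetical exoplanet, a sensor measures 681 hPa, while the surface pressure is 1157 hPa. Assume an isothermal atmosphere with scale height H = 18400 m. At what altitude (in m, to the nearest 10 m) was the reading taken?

Invert the barometric formula: z = H ln(P₀/P).
P₀/P = 1157/681 = 1.6990; ln(1.6990) = 0.53004.
z = 18400 × 0.53004 = 9752.7 m.

z ≈ 9750 m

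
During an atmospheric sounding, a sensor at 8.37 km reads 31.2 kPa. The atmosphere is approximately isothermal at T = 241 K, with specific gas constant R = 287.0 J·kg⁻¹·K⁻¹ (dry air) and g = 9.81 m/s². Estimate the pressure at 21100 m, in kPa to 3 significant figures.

P ≈ 5.13 kPa

Scale height: H = RT/g = 287.0 × 241 / 9.81 = 7050.7 m.
Between two levels, P₂ = P₁ exp(−Δz/H) with Δz = z₂ − z₁.
Δz = 21100 − 8370.0 = 12730 m; Δz/H = 12730/7050.7 = 1.8055.
P₂ = 31.2 × exp(−1.8055) = 31.2 × 0.16439 = 5.1290 kPa.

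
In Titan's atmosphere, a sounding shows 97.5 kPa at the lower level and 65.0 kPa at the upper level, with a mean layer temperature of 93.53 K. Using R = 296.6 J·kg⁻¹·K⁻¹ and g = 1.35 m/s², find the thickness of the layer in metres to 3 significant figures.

Δz ≈ 8330 m

Hypsometric equation: Δz = (R T̄/g) ln(P₁/P₂).
R T̄/g = 296.6 × 93.53 / 1.35 = 20549 m.
ln(97.5/65.0) = ln(1.5000) = 0.40547.
Δz = 20549 × 0.40547 = 8332.0 m.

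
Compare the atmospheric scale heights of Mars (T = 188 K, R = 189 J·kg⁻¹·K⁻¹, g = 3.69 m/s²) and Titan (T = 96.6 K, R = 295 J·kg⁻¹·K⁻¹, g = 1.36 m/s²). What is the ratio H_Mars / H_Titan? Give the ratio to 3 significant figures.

H = RT/g for each body.
H_Mars = 189 × 188 / 3.69 = 9629.3 m.
H_Titan = 295 × 96.6 / 1.36 = 20954 m.
H_Mars/H_Titan = 9629.3/20954 = 0.45954.

H_Mars/H_Titan ≈ 0.460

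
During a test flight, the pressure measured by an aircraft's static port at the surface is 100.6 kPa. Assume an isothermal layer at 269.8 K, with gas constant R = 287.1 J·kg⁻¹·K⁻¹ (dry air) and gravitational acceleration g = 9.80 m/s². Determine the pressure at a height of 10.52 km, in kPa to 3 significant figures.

Scale height: H = RT/g = 287.1 × 269.8 / 9.80 = 7904.0 m.
Barometric formula: P = P₀ exp(−z/H).
z/H = 10520/7904.0 = 1.3310; exp(−1.3310) = 0.26421.
P = 100.6 × 0.26421 = 26.580 kPa.

P ≈ 26.6 kPa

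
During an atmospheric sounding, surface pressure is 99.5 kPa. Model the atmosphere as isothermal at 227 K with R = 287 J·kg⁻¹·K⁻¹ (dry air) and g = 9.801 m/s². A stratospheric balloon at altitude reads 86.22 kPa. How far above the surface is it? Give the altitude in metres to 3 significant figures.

Scale height: H = RT/g = 287 × 227 / 9.801 = 6647.2 m.
Invert the barometric formula: z = H ln(P₀/P).
P₀/P = 99.5/86.22 = 1.1540; ln(1.1540) = 0.14323.
z = 6647.2 × 0.14323 = 952.08 m.

z ≈ 952 m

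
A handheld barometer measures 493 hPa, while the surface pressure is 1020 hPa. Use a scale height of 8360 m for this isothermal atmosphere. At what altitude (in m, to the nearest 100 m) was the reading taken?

z ≈ 6100 m

Invert the barometric formula: z = H ln(P₀/P).
P₀/P = 1020/493 = 2.0690; ln(2.0690) = 0.72707.
z = 8360.0 × 0.72707 = 6078.3 m.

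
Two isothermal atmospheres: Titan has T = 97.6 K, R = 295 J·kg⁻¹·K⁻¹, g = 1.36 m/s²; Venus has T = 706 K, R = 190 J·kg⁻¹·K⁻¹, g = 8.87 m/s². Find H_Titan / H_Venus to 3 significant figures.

H = RT/g for each body.
H_Titan = 295 × 97.6 / 1.36 = 21171 m.
H_Venus = 190 × 706 / 8.87 = 15123 m.
H_Titan/H_Venus = 21171/15123 = 1.3999.

H_Titan/H_Venus ≈ 1.40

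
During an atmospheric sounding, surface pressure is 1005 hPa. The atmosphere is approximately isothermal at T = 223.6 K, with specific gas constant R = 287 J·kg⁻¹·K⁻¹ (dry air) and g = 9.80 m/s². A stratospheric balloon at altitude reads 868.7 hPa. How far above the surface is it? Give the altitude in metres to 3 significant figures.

Scale height: H = RT/g = 287 × 223.6 / 9.80 = 6548.3 m.
Invert the barometric formula: z = H ln(P₀/P).
P₀/P = 1005/868.7 = 1.1569; ln(1.1569) = 0.14574.
z = 6548.3 × 0.14574 = 954.35 m.

z ≈ 954 m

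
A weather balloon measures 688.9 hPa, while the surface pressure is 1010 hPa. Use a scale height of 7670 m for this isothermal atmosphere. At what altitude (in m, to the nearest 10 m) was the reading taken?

z ≈ 2930 m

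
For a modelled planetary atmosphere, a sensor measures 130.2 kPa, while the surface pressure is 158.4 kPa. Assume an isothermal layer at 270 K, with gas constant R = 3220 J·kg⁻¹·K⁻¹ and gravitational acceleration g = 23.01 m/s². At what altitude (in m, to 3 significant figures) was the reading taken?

Scale height: H = RT/g = 3220 × 270 / 23.01 = 37784 m.
Invert the barometric formula: z = H ln(P₀/P).
P₀/P = 158.4/130.2 = 1.2166; ln(1.2166) = 0.19606.
z = 37784 × 0.19606 = 7407.9 m.

z ≈ 7410 m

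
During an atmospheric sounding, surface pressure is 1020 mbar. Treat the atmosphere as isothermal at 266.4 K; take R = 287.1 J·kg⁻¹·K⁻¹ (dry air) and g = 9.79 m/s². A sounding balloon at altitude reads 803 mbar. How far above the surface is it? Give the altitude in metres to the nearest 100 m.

Scale height: H = RT/g = 287.1 × 266.4 / 9.79 = 7812.4 m.
Invert the barometric formula: z = H ln(P₀/P).
P₀/P = 1020/803 = 1.2702; ln(1.2702) = 0.23917.
z = 7812.4 × 0.23917 = 1868.5 m.

z ≈ 1900 m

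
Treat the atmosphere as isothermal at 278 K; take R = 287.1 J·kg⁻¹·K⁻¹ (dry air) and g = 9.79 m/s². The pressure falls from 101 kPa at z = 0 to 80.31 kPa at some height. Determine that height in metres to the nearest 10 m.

z ≈ 1870 m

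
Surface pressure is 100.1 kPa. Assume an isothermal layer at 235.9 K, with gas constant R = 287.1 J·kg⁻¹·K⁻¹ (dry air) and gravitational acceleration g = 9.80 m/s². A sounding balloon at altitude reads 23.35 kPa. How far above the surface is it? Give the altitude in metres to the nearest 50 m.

z ≈ 10050 m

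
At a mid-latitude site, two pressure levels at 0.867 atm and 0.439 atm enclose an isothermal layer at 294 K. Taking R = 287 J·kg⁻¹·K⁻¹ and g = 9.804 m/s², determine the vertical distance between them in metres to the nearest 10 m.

Δz ≈ 5860 m

Hypsometric equation: Δz = (R T̄/g) ln(P₁/P₂).
R T̄/g = 287 × 294 / 9.804 = 8606.5 m.
ln(0.867/0.439) = ln(1.9749) = 0.68052.
Δz = 8606.5 × 0.68052 = 5856.9 m.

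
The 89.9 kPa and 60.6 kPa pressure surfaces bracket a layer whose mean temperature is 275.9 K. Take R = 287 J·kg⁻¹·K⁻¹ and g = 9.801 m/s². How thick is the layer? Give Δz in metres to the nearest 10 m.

Δz ≈ 3190 m

Hypsometric equation: Δz = (R T̄/g) ln(P₁/P₂).
R T̄/g = 287 × 275.9 / 9.801 = 8079.1 m.
ln(89.9/60.6) = ln(1.4835) = 0.39440.
Δz = 8079.1 × 0.39440 = 3186.4 m.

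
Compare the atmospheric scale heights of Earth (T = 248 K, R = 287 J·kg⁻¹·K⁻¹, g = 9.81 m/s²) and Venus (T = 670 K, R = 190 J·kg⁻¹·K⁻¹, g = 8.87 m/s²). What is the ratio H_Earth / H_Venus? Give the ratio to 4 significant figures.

H_Earth/H_Venus ≈ 0.5055

H = RT/g for each body.
H_Earth = 287 × 248 / 9.81 = 7255.5 m.
H_Venus = 190 × 670 / 8.87 = 14352 m.
H_Earth/H_Venus = 7255.5/14352 = 0.50554.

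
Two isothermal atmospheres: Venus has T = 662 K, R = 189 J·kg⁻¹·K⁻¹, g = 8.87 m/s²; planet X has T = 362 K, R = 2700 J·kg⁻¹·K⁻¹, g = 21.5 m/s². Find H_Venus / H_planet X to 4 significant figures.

H_Venus/H_planet X ≈ 0.3103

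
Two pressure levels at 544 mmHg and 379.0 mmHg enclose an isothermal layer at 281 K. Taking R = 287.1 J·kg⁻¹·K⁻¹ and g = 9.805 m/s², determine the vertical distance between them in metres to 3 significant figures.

Hypsometric equation: Δz = (R T̄/g) ln(P₁/P₂).
R T̄/g = 287.1 × 281 / 9.805 = 8228.0 m.
ln(544/379.0) = ln(1.4354) = 0.36144.
Δz = 8228.0 × 0.36144 = 2973.9 m.

Δz ≈ 2970 m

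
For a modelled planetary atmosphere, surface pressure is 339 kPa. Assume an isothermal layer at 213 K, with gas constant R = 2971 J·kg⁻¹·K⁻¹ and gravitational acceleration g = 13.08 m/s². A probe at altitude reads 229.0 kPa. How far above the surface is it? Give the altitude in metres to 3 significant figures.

Scale height: H = RT/g = 2971 × 213 / 13.08 = 48381 m.
Invert the barometric formula: z = H ln(P₀/P).
P₀/P = 339/229.0 = 1.4803; ln(1.4803) = 0.39224.
z = 48381 × 0.39224 = 18977 m.

z ≈ 19000 m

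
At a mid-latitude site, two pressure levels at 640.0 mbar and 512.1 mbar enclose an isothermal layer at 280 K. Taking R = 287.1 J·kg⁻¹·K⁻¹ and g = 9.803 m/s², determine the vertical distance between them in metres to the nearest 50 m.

Hypsometric equation: Δz = (R T̄/g) ln(P₁/P₂).
R T̄/g = 287.1 × 280 / 9.803 = 8200.3 m.
ln(640.0/512.1) = ln(1.2498) = 0.22298.
Δz = 8200.3 × 0.22298 = 1828.5 m.

Δz ≈ 1850 m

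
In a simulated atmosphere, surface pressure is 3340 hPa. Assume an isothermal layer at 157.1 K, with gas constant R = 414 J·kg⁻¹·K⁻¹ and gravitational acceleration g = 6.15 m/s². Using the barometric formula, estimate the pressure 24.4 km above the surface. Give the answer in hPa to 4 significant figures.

P ≈ 332.5 hPa

Scale height: H = RT/g = 414 × 157.1 / 6.15 = 10576 m.
Barometric formula: P = P₀ exp(−z/H).
z/H = 24400/10576 = 2.3071; exp(−2.3071) = 0.099550.
P = 3340 × 0.099550 = 332.50 hPa.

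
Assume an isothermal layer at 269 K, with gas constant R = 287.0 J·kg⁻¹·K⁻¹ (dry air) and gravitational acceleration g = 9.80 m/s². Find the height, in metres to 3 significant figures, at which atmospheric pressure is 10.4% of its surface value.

Scale height: H = RT/g = 287.0 × 269 / 9.80 = 7877.9 m.
Set P/P₀ = exp(−z/H) = 0.104, so z = −H ln(0.104).
−ln(0.104) = 2.2634; z = 7877.9 × 2.2634 = 17831 m.

z ≈ 17800 m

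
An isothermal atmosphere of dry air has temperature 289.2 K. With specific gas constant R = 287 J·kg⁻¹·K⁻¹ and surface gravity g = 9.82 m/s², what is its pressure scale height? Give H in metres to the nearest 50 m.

H ≈ 8450 m

The scale height of an isothermal atmosphere is H = RT/g.
H = 287 × 289.2 / 9.82 = 83000/9.82 = 8452.1 m.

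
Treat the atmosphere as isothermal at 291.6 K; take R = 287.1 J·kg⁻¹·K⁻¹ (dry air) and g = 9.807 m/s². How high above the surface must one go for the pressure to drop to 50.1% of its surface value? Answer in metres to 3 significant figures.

z ≈ 5900 m

Scale height: H = RT/g = 287.1 × 291.6 / 9.807 = 8536.6 m.
Set P/P₀ = exp(−z/H) = 0.501, so z = −H ln(0.501).
−ln(0.501) = 0.69115; z = 8536.6 × 0.69115 = 5900.1 m.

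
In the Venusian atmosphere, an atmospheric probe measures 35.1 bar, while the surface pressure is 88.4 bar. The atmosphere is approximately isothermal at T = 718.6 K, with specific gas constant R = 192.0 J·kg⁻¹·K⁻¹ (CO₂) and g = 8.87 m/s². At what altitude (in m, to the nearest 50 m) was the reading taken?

Scale height: H = RT/g = 192.0 × 718.6 / 8.87 = 15555 m.
Invert the barometric formula: z = H ln(P₀/P).
P₀/P = 88.4/35.1 = 2.5185; ln(2.5185) = 0.92366.
z = 15555 × 0.92366 = 14368 m.

z ≈ 14350 m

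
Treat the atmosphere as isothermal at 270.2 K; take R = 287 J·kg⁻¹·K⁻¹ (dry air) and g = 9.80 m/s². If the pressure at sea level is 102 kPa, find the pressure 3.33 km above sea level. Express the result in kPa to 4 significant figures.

P ≈ 66.96 kPa

Scale height: H = RT/g = 287 × 270.2 / 9.80 = 7913.0 m.
Barometric formula: P = P₀ exp(−z/H).
z/H = 3330.0/7913.0 = 0.42083; exp(−0.42083) = 0.65650.
P = 102 × 0.65650 = 66.963 kPa.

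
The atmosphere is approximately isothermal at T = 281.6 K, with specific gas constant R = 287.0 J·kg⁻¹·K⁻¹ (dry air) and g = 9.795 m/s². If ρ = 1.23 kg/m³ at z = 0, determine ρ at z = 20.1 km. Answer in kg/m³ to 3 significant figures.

ρ ≈ 0.108 kg/m³

Scale height: H = RT/g = 287.0 × 281.6 / 9.795 = 8251.1 m.
In an isothermal atmosphere, density decays like pressure: ρ = ρ₀ exp(−z/H).
z/H = 20100/8251.1 = 2.4360; exp(−2.4360) = 0.087510.
ρ = 1.23 × 0.087510 = 0.10764 kg/m³.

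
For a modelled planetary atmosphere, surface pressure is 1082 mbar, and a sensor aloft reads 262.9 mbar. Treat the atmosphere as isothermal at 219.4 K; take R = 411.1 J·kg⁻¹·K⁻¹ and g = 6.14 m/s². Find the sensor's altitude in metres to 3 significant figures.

Scale height: H = RT/g = 411.1 × 219.4 / 6.14 = 14690 m.
Invert the barometric formula: z = H ln(P₀/P).
P₀/P = 1082/262.9 = 4.1156; ln(4.1156) = 1.4148.
z = 14690 × 1.4148 = 20783 m.

z ≈ 20800 m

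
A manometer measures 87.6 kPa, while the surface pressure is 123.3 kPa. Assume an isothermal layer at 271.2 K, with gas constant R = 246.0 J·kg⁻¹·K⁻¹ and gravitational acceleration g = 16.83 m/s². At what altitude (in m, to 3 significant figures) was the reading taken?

Scale height: H = RT/g = 246.0 × 271.2 / 16.83 = 3964.1 m.
Invert the barometric formula: z = H ln(P₀/P).
P₀/P = 123.3/87.6 = 1.4075; ln(1.4075) = 0.34182.
z = 3964.1 × 0.34182 = 1355.0 m.

z ≈ 1360 m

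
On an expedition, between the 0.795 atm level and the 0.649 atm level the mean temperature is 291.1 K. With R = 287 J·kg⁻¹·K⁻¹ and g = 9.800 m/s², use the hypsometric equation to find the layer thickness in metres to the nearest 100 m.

Hypsometric equation: Δz = (R T̄/g) ln(P₁/P₂).
R T̄/g = 287 × 291.1 / 9.800 = 8525.1 m.
ln(0.795/0.649) = ln(1.2250) = 0.20294.
Δz = 8525.1 × 0.20294 = 1730.1 m.

Δz ≈ 1700 m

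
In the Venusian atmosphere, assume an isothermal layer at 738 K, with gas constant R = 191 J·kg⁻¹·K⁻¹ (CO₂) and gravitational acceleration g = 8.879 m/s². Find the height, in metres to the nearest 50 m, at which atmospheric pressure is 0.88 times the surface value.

Scale height: H = RT/g = 191 × 738 / 8.879 = 15875 m.
Set P/P₀ = exp(−z/H) = 0.88, so z = −H ln(0.88).
−ln(0.88) = 0.12783; z = 15875 × 0.12783 = 2029.3 m.

z ≈ 2050 m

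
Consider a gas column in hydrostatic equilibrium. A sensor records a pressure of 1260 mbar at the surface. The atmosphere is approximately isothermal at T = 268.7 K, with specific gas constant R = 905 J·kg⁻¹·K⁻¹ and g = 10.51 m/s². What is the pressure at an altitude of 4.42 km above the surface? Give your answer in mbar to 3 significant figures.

P ≈ 1040 mbar

Scale height: H = RT/g = 905 × 268.7 / 10.51 = 23137 m.
Barometric formula: P = P₀ exp(−z/H).
z/H = 4420.0/23137 = 0.19104; exp(−0.19104) = 0.82610.
P = 1260 × 0.82610 = 1040.9 mbar.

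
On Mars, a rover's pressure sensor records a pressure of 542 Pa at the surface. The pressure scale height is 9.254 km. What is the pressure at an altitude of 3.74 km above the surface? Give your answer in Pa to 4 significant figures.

P ≈ 361.8 Pa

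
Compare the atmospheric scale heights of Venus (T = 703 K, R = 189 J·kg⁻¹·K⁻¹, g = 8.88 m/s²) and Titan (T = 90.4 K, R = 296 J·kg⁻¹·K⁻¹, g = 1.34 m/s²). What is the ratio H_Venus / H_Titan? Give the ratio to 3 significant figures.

H_Venus/H_Titan ≈ 0.749

H = RT/g for each body.
H_Venus = 189 × 703 / 8.88 = 14962 m.
H_Titan = 296 × 90.4 / 1.34 = 19969 m.
H_Venus/H_Titan = 14962/19969 = 0.74926.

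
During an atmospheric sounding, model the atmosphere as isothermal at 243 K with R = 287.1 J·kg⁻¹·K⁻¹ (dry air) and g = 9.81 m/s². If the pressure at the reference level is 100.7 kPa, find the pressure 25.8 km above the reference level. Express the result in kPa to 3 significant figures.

Scale height: H = RT/g = 287.1 × 243 / 9.81 = 7111.7 m.
Barometric formula: P = P₀ exp(−z/H).
z/H = 25800/7111.7 = 3.6278; exp(−3.6278) = 0.026575.
P = 100.7 × 0.026575 = 2.6761 kPa.

P ≈ 2.68 kPa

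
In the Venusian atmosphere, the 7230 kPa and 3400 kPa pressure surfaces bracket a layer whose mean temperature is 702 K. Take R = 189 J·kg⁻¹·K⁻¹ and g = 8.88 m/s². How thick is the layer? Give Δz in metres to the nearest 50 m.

Hypsometric equation: Δz = (R T̄/g) ln(P₁/P₂).
R T̄/g = 189 × 702 / 8.88 = 14941 m.
ln(7230/3400) = ln(2.1265) = 0.75448.
Δz = 14941 × 0.75448 = 11273 m.

Δz ≈ 11250 m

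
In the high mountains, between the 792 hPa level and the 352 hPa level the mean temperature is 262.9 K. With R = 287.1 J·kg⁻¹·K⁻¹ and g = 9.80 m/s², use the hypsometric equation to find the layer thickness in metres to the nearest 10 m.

Hypsometric equation: Δz = (R T̄/g) ln(P₁/P₂).
R T̄/g = 287.1 × 262.9 / 9.80 = 7701.9 m.
ln(792/352) = ln(2.2500) = 0.81093.
Δz = 7701.9 × 0.81093 = 6245.7 m.

Δz ≈ 6250 m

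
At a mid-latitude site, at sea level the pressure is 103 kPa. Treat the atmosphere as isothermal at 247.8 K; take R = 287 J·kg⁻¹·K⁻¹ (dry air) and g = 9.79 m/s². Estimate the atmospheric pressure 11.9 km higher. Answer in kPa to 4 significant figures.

P ≈ 20.02 kPa

Scale height: H = RT/g = 287 × 247.8 / 9.79 = 7264.4 m.
Barometric formula: P = P₀ exp(−z/H).
z/H = 11900/7264.4 = 1.6381; exp(−1.6381) = 0.19435.
P = 103 × 0.19435 = 20.018 kPa.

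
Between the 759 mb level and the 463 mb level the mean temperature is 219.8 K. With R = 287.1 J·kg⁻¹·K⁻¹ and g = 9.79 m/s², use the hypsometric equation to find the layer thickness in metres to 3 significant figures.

Hypsometric equation: Δz = (R T̄/g) ln(P₁/P₂).
R T̄/g = 287.1 × 219.8 / 9.79 = 6445.8 m.
ln(759/463) = ln(1.6393) = 0.49427.
Δz = 6445.8 × 0.49427 = 3186.0 m.

Δz ≈ 3190 m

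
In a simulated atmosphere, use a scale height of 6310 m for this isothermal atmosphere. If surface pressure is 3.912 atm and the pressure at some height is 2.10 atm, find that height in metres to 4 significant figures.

Invert the barometric formula: z = H ln(P₀/P).
P₀/P = 3.912/2.10 = 1.8629; ln(1.8629) = 0.62213.
z = 6310.0 × 0.62213 = 3925.6 m.

z ≈ 3926 m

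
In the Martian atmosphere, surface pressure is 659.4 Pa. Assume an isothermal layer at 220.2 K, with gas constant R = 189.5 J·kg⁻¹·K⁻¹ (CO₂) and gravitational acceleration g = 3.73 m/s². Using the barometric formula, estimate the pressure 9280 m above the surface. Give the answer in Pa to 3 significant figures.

Scale height: H = RT/g = 189.5 × 220.2 / 3.73 = 11187 m.
Barometric formula: P = P₀ exp(−z/H).
z/H = 9280.0/11187 = 0.82953; exp(−0.82953) = 0.43625.
P = 659.4 × 0.43625 = 287.66 Pa.

P ≈ 288 Pa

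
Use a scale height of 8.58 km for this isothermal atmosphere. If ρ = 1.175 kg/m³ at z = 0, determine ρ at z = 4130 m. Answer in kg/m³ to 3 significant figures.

In an isothermal atmosphere, density decays like pressure: ρ = ρ₀ exp(−z/H).
z/H = 4130.0/8580.0 = 0.48135; exp(−0.48135) = 0.61795.
ρ = 1.175 × 0.61795 = 0.72609 kg/m³.

ρ ≈ 0.726 kg/m³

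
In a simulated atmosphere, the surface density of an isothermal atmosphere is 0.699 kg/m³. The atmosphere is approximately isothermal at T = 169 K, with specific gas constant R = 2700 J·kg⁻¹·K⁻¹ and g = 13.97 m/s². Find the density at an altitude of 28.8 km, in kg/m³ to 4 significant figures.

ρ ≈ 0.2894 kg/m³

Scale height: H = RT/g = 2700 × 169 / 13.97 = 32663 m.
In an isothermal atmosphere, density decays like pressure: ρ = ρ₀ exp(−z/H).
z/H = 28800/32663 = 0.88173; exp(−0.88173) = 0.41407.
ρ = 0.699 × 0.41407 = 0.28943 kg/m³.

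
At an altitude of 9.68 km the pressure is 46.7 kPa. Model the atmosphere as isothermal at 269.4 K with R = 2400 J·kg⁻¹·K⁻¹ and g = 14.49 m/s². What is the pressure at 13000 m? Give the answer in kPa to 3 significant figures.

P ≈ 43.4 kPa

Scale height: H = RT/g = 2400 × 269.4 / 14.49 = 44621 m.
Between two levels, P₂ = P₁ exp(−Δz/H) with Δz = z₂ − z₁.
Δz = 13000 − 9680.0 = 3320.0 m; Δz/H = 3320.0/44621 = 0.074404.
P₂ = 46.7 × exp(−0.074404) = 46.7 × 0.92830 = 43.352 kPa.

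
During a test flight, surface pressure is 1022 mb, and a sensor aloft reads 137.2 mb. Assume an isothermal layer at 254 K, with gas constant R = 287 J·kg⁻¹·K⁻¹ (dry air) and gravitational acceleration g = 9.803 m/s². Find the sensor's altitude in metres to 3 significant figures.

z ≈ 14900 m

Scale height: H = RT/g = 287 × 254 / 9.803 = 7436.3 m.
Invert the barometric formula: z = H ln(P₀/P).
P₀/P = 1022/137.2 = 7.4490; ln(7.4490) = 2.0081.
z = 7436.3 × 2.0081 = 14933 m.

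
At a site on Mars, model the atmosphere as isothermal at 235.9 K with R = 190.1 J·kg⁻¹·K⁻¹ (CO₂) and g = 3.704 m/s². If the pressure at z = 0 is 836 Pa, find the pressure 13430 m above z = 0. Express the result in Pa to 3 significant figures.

Scale height: H = RT/g = 190.1 × 235.9 / 3.704 = 12107 m.
Barometric formula: P = P₀ exp(−z/H).
z/H = 13430/12107 = 1.1093; exp(−1.1093) = 0.32979.
P = 836 × 0.32979 = 275.70 Pa.

P ≈ 276 Pa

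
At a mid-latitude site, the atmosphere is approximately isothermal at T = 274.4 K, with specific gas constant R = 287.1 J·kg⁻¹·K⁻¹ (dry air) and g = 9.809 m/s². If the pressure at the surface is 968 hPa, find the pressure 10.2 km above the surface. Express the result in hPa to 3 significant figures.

P ≈ 272 hPa

Scale height: H = RT/g = 287.1 × 274.4 / 9.809 = 8031.4 m.
Barometric formula: P = P₀ exp(−z/H).
z/H = 10200/8031.4 = 1.2700; exp(−1.2700) = 0.28083.
P = 968 × 0.28083 = 271.84 hPa.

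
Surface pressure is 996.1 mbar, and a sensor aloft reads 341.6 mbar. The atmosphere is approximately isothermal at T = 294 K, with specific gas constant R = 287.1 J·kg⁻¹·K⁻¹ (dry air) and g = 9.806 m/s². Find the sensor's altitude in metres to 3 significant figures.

Scale height: H = RT/g = 287.1 × 294 / 9.806 = 8607.7 m.
Invert the barometric formula: z = H ln(P₀/P).
P₀/P = 996.1/341.6 = 2.9160; ln(2.9160) = 1.0702.
z = 8607.7 × 1.0702 = 9212.0 m.

z ≈ 9210 m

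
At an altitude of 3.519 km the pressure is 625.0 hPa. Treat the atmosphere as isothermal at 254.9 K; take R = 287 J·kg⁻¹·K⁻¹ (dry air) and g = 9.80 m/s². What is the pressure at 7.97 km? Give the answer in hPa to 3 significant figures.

Scale height: H = RT/g = 287 × 254.9 / 9.80 = 7464.9 m.
Between two levels, P₂ = P₁ exp(−Δz/H) with Δz = z₂ − z₁.
Δz = 7970.0 − 3519.0 = 4451.0 m; Δz/H = 4451.0/7464.9 = 0.59626.
P₂ = 625.0 × exp(−0.59626) = 625.0 × 0.55087 = 344.29 hPa.

P ≈ 344 hPa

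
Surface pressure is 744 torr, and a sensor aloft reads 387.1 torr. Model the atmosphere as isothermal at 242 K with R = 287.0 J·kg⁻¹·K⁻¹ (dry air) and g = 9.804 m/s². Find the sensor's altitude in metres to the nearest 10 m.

z ≈ 4630 m

Scale height: H = RT/g = 287.0 × 242 / 9.804 = 7084.3 m.
Invert the barometric formula: z = H ln(P₀/P).
P₀/P = 744/387.1 = 1.9220; ln(1.9220) = 0.65337.
z = 7084.3 × 0.65337 = 4628.7 m.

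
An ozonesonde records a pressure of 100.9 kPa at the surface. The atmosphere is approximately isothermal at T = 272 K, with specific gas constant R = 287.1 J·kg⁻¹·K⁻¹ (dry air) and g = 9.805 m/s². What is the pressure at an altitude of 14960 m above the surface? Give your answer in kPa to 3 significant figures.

Scale height: H = RT/g = 287.1 × 272 / 9.805 = 7964.4 m.
Barometric formula: P = P₀ exp(−z/H).
z/H = 14960/7964.4 = 1.8784; exp(−1.8784) = 0.15283.
P = 100.9 × 0.15283 = 15.421 kPa.

P ≈ 15.4 kPa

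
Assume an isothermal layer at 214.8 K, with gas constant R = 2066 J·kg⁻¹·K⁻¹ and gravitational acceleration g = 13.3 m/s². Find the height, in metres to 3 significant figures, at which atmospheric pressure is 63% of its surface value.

Scale height: H = RT/g = 2066 × 214.8 / 13.3 = 33367 m.
Set P/P₀ = exp(−z/H) = 0.63, so z = −H ln(0.63).
−ln(0.63) = 0.46204; z = 33367 × 0.46204 = 15417 m.

z ≈ 15400 m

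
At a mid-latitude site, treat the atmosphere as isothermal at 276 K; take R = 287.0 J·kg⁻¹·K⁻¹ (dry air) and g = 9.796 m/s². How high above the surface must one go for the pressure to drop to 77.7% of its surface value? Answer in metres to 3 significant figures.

z ≈ 2040 m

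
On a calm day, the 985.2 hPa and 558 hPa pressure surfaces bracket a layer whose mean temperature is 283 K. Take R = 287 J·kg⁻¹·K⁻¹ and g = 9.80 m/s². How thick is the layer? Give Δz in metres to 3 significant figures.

Hypsometric equation: Δz = (R T̄/g) ln(P₁/P₂).
R T̄/g = 287 × 283 / 9.80 = 8287.9 m.
ln(985.2/558) = ln(1.7656) = 0.56849.
Δz = 8287.9 × 0.56849 = 4711.6 m.

Δz ≈ 4710 m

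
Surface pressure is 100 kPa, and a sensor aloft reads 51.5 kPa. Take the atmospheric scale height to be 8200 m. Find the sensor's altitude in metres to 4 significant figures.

z ≈ 5441 m

Invert the barometric formula: z = H ln(P₀/P).
P₀/P = 100/51.5 = 1.9417; ln(1.9417) = 0.66356.
z = 8200.0 × 0.66356 = 5441.2 m.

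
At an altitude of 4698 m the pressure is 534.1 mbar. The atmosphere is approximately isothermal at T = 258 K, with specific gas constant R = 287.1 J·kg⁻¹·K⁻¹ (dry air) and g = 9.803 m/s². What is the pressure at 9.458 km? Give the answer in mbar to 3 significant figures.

P ≈ 284 mbar

Scale height: H = RT/g = 287.1 × 258 / 9.803 = 7556.0 m.
Between two levels, P₂ = P₁ exp(−Δz/H) with Δz = z₂ − z₁.
Δz = 9458.0 − 4698.0 = 4760.0 m; Δz/H = 4760.0/7556.0 = 0.62996.
P₂ = 534.1 × exp(−0.62996) = 534.1 × 0.53261 = 284.47 mbar.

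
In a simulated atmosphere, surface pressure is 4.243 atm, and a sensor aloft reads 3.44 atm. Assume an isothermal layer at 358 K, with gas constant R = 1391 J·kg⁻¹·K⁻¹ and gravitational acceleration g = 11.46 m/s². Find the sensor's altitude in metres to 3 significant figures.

z ≈ 9120 m

Scale height: H = RT/g = 1391 × 358 / 11.46 = 43454 m.
Invert the barometric formula: z = H ln(P₀/P).
P₀/P = 4.243/3.44 = 1.2334; ln(1.2334) = 0.20977.
z = 43454 × 0.20977 = 9115.3 m.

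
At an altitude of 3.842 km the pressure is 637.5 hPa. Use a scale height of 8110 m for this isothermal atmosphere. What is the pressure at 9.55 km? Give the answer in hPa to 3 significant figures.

Between two levels, P₂ = P₁ exp(−Δz/H) with Δz = z₂ − z₁.
Δz = 9550.0 − 3842.0 = 5708.0 m; Δz/H = 5708.0/8110.0 = 0.70382.
P₂ = 637.5 × exp(−0.70382) = 637.5 × 0.49469 = 315.36 hPa.

P ≈ 315 hPa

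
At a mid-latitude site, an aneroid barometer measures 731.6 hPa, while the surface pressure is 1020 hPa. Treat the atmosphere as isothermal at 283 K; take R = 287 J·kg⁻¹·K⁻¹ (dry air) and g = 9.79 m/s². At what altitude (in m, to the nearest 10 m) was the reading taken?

z ≈ 2760 m

Scale height: H = RT/g = 287 × 283 / 9.79 = 8296.3 m.
Invert the barometric formula: z = H ln(P₀/P).
P₀/P = 1020/731.6 = 1.3942; ln(1.3942) = 0.33232.
z = 8296.3 × 0.33232 = 2757.0 m.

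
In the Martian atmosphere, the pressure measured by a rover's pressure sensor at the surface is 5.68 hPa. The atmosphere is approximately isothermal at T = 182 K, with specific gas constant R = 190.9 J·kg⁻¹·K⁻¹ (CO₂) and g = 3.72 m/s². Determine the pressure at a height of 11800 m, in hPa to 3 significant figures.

Scale height: H = RT/g = 190.9 × 182 / 3.72 = 9339.7 m.
Barometric formula: P = P₀ exp(−z/H).
z/H = 11800/9339.7 = 1.2634; exp(−1.2634) = 0.28269.
P = 5.68 × 0.28269 = 1.6057 hPa.

P ≈ 1.61 hPa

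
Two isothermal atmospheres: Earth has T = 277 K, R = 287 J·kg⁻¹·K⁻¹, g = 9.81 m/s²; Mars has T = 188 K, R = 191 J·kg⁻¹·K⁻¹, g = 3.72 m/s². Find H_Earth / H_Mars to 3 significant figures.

H = RT/g for each body.
H_Earth = 287 × 277 / 9.81 = 8103.9 m.
H_Mars = 191 × 188 / 3.72 = 9652.7 m.
H_Earth/H_Mars = 8103.9/9652.7 = 0.83955.

H_Earth/H_Mars ≈ 0.840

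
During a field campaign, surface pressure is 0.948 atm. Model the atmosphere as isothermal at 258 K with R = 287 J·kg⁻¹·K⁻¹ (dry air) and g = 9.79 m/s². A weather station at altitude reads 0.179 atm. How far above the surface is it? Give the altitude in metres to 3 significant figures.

z ≈ 12600 m

Scale height: H = RT/g = 287 × 258 / 9.79 = 7563.4 m.
Invert the barometric formula: z = H ln(P₀/P).
P₀/P = 0.948/0.179 = 5.2961; ln(5.2961) = 1.6670.
z = 7563.4 × 1.6670 = 12608 m.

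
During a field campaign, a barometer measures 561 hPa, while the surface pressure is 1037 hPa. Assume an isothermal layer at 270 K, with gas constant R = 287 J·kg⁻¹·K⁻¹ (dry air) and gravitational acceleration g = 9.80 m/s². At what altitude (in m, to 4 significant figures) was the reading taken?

Scale height: H = RT/g = 287 × 270 / 9.80 = 7907.1 m.
Invert the barometric formula: z = H ln(P₀/P).
P₀/P = 1037/561 = 1.8485; ln(1.8485) = 0.61437.
z = 7907.1 × 0.61437 = 4857.9 m.

z ≈ 4858 m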